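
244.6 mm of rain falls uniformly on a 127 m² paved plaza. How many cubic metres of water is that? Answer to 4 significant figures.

1 mm over 1 m² is 1 L, so volume = 244.6 × 127 = 31064.2 L = 31.06 m³.

31.06 cubic metres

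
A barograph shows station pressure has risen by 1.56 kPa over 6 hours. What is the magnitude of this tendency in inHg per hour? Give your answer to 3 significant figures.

0.0768 inHg per hour

1.56 kPa / 6 h × 0.2953 inHg/kPa = 0.0768 inHg/h.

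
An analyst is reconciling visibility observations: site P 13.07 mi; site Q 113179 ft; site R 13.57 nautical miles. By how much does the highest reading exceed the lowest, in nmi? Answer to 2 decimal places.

site P: 13.07 SM = 11.3575 nmi.
site Q: 113179 ft = 18.6269 nmi.
Spread: 18.6269 − 11.3575 = 7.27 nmi.

7.27 nmi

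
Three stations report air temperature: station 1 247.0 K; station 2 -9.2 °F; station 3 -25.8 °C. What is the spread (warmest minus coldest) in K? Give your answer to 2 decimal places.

3.26 K

station 1: 247.0 K = -26.150 °C.
station 2: -9.2 °F = -22.889 °C.
Spread: (-22.889) − (-26.150) = 3.261 °C.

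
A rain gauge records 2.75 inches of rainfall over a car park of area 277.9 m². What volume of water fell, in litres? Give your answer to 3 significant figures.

19400 litres

Depth: 2.75 in × 25.4 = 69.85 mm.
1 mm over 1 m² is 1 L, so volume = 69.85 × 277.9 = 19411.315 L ≈ 19400 L.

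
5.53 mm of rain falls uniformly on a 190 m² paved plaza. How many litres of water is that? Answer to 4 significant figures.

1051 litres

1 mm over 1 m² is 1 L, so volume = 5.53 × 190 = 1050.7 L ≈ 1051 L.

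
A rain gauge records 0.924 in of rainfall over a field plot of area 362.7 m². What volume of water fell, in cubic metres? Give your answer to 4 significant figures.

Depth: 0.924 in × 25.4 = 23.4696 mm.
1 mm over 1 m² is 1 L, so volume = 23.4696 × 362.7 = 8512.4239 L = 8.512 m³.

8.512 cubic metres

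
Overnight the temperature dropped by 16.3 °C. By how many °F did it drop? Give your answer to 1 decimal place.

For a temperature change the 32° offset cancels: Δ°F = 16.3 × 1.8 = 29.3 °F.

29.3 °F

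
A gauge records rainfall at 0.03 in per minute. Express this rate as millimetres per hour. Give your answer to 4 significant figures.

45.72 mm/hour

0.03 in/minute × 25.4 mm/in × 60 minute/hour = 45.72 mm/hour.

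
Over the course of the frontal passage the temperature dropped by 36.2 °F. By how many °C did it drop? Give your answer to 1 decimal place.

20.1 °C

Converting a difference, only the 9/5 scale factor applies: Δ°C = 36.2 × 0.5556 = 20.1 °C.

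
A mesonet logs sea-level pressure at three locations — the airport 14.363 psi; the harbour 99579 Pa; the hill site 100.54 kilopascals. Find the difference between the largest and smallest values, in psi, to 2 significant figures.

the harbour: 99579 Pa = 14.4427 psi.
the hill site: 100.54 kPa = 14.5821 psi.
Spread: 14.5821 − 14.3630 = 0.22 psi.

0.22 psi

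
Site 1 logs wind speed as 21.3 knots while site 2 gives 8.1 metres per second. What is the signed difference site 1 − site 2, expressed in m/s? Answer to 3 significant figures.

2.86 m/s

site 1: 21.3 kt = 10.9577 m/s.
Difference: 10.9577 − 8.1000 = 2.86 m/s.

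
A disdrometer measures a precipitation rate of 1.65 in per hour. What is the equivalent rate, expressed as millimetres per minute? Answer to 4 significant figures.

0.6985 mm/minute

1.65 in/hour × 25.4 mm/in × 0.0166667 hour/minute = 0.6985 mm/minute.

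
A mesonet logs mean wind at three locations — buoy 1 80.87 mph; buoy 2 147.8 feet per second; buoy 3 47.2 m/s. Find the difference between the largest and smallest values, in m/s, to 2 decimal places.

11.05 m/s

buoy 1: 80.87 mph = 36.1521 m/s.
buoy 2: 147.8 ft/s = 45.0494 m/s.
Spread: 47.2000 − 36.1521 = 11.05 m/s.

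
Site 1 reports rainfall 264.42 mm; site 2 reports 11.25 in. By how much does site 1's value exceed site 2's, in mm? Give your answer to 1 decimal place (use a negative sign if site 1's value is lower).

-21.3 mm

site 2: 11.25 in = 285.750 mm.
Difference: 264.420 − 285.750 = -21.3 mm.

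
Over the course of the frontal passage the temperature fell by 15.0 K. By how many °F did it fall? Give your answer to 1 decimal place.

27.0 °F

For a temperature change the 32° offset cancels: Δ°F = 15.0 × 1.8 = 27.0 °F.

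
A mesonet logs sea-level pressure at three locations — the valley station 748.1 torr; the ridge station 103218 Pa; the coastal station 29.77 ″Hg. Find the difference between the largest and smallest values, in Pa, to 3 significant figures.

the valley station: 748.1 mmHg = 99738.48 Pa.
the coastal station: 29.77 inHg = 100812.80 Pa.
Spread: 103218.00 − 99738.48 = 3480 Pa.

3480 Pa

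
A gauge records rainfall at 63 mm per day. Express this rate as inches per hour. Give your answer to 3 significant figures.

63 mm/day × 0.0393701 in/mm × 0.0416667 day/hour = 0.103 in/hour.

0.103 in/hour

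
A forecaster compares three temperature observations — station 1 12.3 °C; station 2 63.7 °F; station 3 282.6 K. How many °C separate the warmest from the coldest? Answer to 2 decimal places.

8.16 °C

station 2: 63.7 °F = 17.611 °C.
station 3: 282.6 K = 9.450 °C.
Spread: 17.611 − 9.450 = 8.161 °C.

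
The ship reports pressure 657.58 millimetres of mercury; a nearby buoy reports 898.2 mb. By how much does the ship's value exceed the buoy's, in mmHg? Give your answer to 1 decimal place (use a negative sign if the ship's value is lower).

the buoy: 898.2 mb = 673.705 mmHg.
Difference: 657.580 − 673.705 = -16.1 mmHg.

-16.1 mmHg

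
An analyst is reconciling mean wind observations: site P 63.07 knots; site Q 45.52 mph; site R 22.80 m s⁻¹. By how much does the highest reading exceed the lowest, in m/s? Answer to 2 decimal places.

site P: 63.07 kt = 32.4460 m/s.
site Q: 45.52 mph = 20.3493 m/s.
Spread: 32.4460 − 20.3493 = 12.10 m/s.

12.10 m/s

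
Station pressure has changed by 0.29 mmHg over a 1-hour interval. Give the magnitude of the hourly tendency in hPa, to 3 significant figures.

0.387 hPa per hour

0.29 mmHg / 1 h × 1.33322 hPa/mmHg = 0.387 hPa/h.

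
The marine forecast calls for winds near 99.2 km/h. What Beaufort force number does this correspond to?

Beaufort force 10

99.2 km/h = 27.6 m/s, which is Beaufort 10 (storm, 24.5–28.4 m/s).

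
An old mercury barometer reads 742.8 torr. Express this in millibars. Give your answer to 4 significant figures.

990.3 mb

1 mmHg = 1.33322 mb, so 742.8 × 1.33322 = 990.3 mb.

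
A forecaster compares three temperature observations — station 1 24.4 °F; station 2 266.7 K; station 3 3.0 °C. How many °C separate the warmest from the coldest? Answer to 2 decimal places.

station 1: 24.4 °F = -4.222 °C.
station 2: 266.7 K = -6.450 °C.
Spread: 3.000 − (-6.450) = 9.450 °C.

9.45 °C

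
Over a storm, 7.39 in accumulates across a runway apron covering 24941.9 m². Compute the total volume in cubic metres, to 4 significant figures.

4682 cubic metres

Depth: 7.39 in × 25.4 = 187.706 mm.
1 mm over 1 m² is 1 L, so volume = 187.706 × 24941.9 = 4681744.3 L = 4682 m³.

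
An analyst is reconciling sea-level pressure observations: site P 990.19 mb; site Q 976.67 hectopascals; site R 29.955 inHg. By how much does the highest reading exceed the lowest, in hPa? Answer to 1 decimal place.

37.7 hPa

site P: 990.19 mb = 990.190 hPa.
site R: 29.955 inHg = 1014.393 hPa.
Spread: 1014.393 − 976.670 = 37.7 hPa.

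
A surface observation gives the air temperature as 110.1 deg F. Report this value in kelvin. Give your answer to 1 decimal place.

316.5 K

First to °C: 43.39 °C.
Then to K: 316.5 K.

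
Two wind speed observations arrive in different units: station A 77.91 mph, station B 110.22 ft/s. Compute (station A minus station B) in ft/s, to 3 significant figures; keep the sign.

4.05 ft/s

station A: 77.91 mph = 114.2680 ft/s.
Difference: 114.2680 − 110.2200 = 4.05 ft/s.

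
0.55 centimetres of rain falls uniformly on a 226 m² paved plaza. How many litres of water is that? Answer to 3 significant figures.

1240 litres

Depth: 0.55 cm × 10 = 5.5 mm.
1 mm over 1 m² is 1 L, so volume = 5.5 × 226 = 1243 L ≈ 1240 L.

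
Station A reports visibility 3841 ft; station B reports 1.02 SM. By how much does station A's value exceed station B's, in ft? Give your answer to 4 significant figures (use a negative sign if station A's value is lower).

station B: 1.02 SM = 5385.60 ft.
Difference: 3841.00 − 5385.60 = -1545 ft.

-1545 ft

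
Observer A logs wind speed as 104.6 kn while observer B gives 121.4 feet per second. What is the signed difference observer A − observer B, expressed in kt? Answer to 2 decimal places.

observer B: 121.4 ft/s = 71.9275 kt.
Difference: 104.6000 − 71.9275 = 32.67 kt.

32.67 kt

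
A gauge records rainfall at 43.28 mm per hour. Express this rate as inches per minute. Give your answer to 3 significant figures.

0.0284 in/minute

43.28 mm/hour × 0.0393701 in/mm × 0.0166667 hour/minute = 0.0284 in/minute.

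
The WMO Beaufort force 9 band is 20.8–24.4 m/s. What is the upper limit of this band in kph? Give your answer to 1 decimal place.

87.8 km/h

20.8–24.4 m/s × 3.6 = 74.9–87.8 km/h.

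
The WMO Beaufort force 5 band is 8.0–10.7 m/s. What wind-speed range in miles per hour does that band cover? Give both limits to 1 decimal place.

17.9 to 23.9 mph

8.0–10.7 m/s × 2.237 = 17.9–23.9 mph.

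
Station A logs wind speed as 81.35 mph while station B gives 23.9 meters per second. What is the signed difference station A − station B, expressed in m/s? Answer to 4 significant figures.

12.47 m/s

station A: 81.35 mph = 36.3667 m/s.
Difference: 36.3667 − 23.9000 = 12.47 m/s.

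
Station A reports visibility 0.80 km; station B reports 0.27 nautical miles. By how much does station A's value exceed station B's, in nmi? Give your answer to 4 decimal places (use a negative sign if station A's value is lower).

0.1620 nmi

station A: 0.80 km = 0.431965 nmi.
Difference: 0.431965 − 0.270000 = 0.1620 nmi.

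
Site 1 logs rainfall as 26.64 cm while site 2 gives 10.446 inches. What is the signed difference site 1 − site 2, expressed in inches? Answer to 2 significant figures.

site 1: 26.64 cm = 10.48819 in.
Difference: 10.48819 − 10.44600 = 0.042 in.

0.042 in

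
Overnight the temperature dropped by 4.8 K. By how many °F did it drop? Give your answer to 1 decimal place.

8.6 °F

Converting a difference, only the 9/5 scale factor applies: Δ°F = 4.8 × 1.8 = 8.6 °F.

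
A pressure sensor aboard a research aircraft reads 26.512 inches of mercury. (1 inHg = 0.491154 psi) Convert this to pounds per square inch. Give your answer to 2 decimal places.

1 inHg = 0.491154 psi, so 26.512 × 0.491154 = 13.02 psi.

13.02 psi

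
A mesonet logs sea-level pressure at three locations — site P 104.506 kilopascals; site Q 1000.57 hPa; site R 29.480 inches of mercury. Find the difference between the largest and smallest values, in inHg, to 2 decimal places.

site P: 104.506 kPa = 30.8606 inHg.
site Q: 1000.57 hPa = 29.5468 inHg.
Spread: 30.8606 − 29.4800 = 1.38 inHg.

1.38 inHg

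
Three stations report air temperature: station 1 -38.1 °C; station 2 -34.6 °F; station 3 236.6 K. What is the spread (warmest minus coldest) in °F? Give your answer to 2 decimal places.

2.79 °F

station 2: -34.6 °F = -37.000 °C.
station 3: 236.6 K = -36.550 °C.
Spread: (-36.550) − (-38.100) = 1.550 °C = 2.79 °F.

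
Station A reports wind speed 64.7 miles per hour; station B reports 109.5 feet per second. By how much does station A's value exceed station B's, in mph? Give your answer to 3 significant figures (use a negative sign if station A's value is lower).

-9.96 mph

station B: 109.5 ft/s = 74.6591 mph.
Difference: 64.7000 − 74.6591 = -9.96 mph.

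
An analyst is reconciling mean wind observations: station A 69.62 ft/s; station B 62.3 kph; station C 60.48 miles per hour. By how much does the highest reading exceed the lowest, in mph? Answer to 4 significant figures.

station A: 69.62 ft/s = 47.4682 mph.
station B: 62.3 km/h = 38.7114 mph.
Spread: 60.4800 − 38.7114 = 21.77 mph.

21.77 mph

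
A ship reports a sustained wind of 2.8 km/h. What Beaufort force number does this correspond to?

Beaufort force 1

2.8 km/h = 0.8 m/s, which is Beaufort 1 (light air, 0.3–1.5 m/s).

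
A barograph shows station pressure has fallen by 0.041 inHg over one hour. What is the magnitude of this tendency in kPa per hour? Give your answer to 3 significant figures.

0.139 kPa per hour

0.041 inHg / 1 h × 3.38639 kPa/inHg = 0.139 kPa/h.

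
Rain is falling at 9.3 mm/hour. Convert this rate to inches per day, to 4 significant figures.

8.787 in/day

9.3 mm/hour × 0.0393701 in/mm × 24 hour/day = 8.787 in/day.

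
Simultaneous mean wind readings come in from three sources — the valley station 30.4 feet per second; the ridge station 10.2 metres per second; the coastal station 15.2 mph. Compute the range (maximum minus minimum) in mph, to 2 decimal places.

the valley station: 30.4 ft/s = 20.7273 mph.
the ridge station: 10.2 m/s = 22.8168 mph.
Spread: 22.8168 − 15.2000 = 7.62 mph.

7.62 mph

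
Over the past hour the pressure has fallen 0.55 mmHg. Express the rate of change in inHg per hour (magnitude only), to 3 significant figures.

0.0217 inHg per hour

0.55 mmHg / 1 h × 0.0393701 inHg/mmHg = 0.0217 inHg/h.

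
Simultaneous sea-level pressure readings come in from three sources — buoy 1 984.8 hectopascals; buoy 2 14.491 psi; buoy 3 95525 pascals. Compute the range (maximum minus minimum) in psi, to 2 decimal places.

0.64 psi

buoy 1: 984.8 hPa = 14.2833 psi.
buoy 3: 95525 Pa = 13.8547 psi.
Spread: 14.4910 − 13.8547 = 0.64 psi.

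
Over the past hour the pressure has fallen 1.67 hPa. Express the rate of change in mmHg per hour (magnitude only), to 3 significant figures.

1.67 hPa / 1 h × 0.750062 mmHg/hPa = 1.25 mmHg/h.

1.25 mmHg per hour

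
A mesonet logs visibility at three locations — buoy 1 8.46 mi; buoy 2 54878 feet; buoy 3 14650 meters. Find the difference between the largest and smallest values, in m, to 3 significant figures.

buoy 1: 8.46 SM = 13615.05 m.
buoy 2: 54878 ft = 16726.81 m.
Spread: 16726.81 − 13615.05 = 3110 m.

3110 m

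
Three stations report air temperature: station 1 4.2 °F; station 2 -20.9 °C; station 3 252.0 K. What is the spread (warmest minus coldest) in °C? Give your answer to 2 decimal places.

5.71 °C

station 1: 4.2 °F = -15.444 °C.
station 3: 252.0 K = -21.150 °C.
Spread: (-15.444) − (-21.150) = 5.706 °C.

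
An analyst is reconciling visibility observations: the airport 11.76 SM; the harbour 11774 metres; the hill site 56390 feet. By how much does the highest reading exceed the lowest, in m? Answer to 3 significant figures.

the airport: 11.76 SM = 18925.89 m.
the hill site: 56390 ft = 17187.67 m.
Spread: 18925.89 − 11774.00 = 7150 m.

7150 m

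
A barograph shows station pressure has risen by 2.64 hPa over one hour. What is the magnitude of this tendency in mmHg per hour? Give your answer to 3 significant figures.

1.98 mmHg per hour

2.64 hPa / 1 h × 0.750062 mmHg/hPa = 1.98 mmHg/h.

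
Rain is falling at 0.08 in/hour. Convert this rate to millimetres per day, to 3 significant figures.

0.08 in/hour × 25.4 mm/in × 24 hour/day = 48.8 mm/day.

48.8 mm/day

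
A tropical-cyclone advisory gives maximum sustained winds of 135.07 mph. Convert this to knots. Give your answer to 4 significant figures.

1 mph = 0.868976 kt, so 135.07 × 0.868976 = 117.4 kt.

117.4 kt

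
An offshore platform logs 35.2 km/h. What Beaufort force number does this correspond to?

35.2 km/h = 9.8 m/s, which is Beaufort 5 (fresh breeze, 8.0–10.7 m/s).

Beaufort force 5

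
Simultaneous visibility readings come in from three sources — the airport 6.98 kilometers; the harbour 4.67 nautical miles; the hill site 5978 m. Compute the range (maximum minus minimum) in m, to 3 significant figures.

2670 m

the airport: 6.98 km = 6980.00 m.
the harbour: 4.67 nmi = 8648.84 m.
Spread: 8648.84 − 5978.00 = 2670 m.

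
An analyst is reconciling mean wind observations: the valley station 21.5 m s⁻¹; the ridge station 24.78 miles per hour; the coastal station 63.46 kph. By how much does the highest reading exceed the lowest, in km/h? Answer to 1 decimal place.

the valley station: 21.5 m/s = 77.400 km/h.
the ridge station: 24.78 mph = 39.880 km/h.
Spread: 77.400 − 39.880 = 37.5 km/h.

37.5 km/h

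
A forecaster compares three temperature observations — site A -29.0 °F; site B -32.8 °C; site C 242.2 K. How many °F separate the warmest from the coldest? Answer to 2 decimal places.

5.29 °F

site A: -29.0 °F = -33.889 °C.
site C: 242.2 K = -30.950 °C.
Spread: (-30.950) − (-33.889) = 2.939 °C = 5.29 °F.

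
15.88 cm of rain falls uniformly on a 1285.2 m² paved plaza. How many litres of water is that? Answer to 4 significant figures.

Depth: 15.88 cm × 10 = 158.8 mm.
1 mm over 1 m² is 1 L, so volume = 158.8 × 1285.2 = 204089.76 L ≈ 204100 L.

204100 litres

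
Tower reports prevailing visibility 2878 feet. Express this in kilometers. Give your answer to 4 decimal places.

0.8772 km

1 ft = 0.0003048 km, so 2878 × 0.0003048 = 0.8772 km.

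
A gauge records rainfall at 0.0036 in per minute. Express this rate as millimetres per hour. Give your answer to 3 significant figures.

0.0036 in/minute × 25.4 mm/in × 60 minute/hour = 5.49 mm/hour.

5.49 mm/hour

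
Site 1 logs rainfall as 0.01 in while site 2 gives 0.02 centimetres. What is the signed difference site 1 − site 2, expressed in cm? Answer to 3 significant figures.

0.00540 cm

site 1: 0.01 in = 0.0254000 cm.
Difference: 0.0254000 − 0.0200000 = 0.00540 cm.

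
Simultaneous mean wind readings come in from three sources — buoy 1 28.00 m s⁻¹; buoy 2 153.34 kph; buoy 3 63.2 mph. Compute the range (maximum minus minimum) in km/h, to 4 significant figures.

52.54 km/h

buoy 1: 28.00 m/s = 100.8000 km/h.
buoy 3: 63.2 mph = 101.7105 km/h.
Spread: 153.3400 − 100.8000 = 52.54 km/h.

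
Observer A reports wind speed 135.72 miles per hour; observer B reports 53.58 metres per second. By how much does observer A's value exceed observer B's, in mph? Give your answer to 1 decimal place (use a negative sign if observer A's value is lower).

observer B: 53.58 m/s = 119.855 mph.
Difference: 135.720 − 119.855 = 15.9 mph.

15.9 mph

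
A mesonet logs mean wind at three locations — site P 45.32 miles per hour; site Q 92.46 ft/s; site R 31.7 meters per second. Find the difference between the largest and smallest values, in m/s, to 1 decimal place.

11.4 m/s

site P: 45.32 mph = 20.260 m/s.
site Q: 92.46 ft/s = 28.182 m/s.
Spread: 31.700 − 20.260 = 11.4 m/s.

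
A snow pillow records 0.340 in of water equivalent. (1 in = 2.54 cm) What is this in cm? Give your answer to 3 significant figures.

0.864 cm

1 in = 2.54 cm, so 0.340 × 2.54 = 0.864 cm.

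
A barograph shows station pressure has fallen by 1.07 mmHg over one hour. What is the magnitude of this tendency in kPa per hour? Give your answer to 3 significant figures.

1.07 mmHg / 1 h × 0.133322 kPa/mmHg = 0.143 kPa/h.

0.143 kPa per hour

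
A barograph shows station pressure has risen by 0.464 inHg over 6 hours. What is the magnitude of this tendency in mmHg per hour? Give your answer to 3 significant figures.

1.96 mmHg per hour

0.464 inHg / 6 h × 25.4 mmHg/inHg = 1.96 mmHg/h.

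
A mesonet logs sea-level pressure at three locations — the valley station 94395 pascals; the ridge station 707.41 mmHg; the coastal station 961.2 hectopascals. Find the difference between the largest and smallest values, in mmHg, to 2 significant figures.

the valley station: 94395 Pa = 708.02 mmHg.
the coastal station: 961.2 hPa = 720.96 mmHg.
Spread: 720.96 − 707.41 = 14 mmHg.

14 mmHg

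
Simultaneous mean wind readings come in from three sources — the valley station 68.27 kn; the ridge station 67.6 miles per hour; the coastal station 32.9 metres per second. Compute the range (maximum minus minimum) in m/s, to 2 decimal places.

4.90 m/s

the valley station: 68.27 kt = 35.1211 m/s.
the ridge station: 67.6 mph = 30.2199 m/s.
Spread: 35.1211 − 30.2199 = 4.90 m/s.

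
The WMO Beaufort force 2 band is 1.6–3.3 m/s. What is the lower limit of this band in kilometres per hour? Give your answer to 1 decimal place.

1.6–3.3 m/s × 3.6 = 5.8–11.9 km/h.

5.8 km/h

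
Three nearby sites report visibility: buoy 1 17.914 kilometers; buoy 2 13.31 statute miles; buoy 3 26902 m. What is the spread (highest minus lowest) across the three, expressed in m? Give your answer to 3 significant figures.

8990 m

buoy 1: 17.914 km = 17914.00 m.
buoy 2: 13.31 SM = 21420.37 m.
Spread: 26902.00 − 17914.00 = 8990 m.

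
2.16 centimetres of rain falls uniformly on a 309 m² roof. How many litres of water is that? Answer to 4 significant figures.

Depth: 2.16 cm × 10 = 21.6 mm.
1 mm over 1 m² is 1 L, so volume = 21.6 × 309 = 6674.4 L ≈ 6674 L.

6674 litres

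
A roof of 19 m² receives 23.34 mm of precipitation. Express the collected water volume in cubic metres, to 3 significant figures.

0.443 cubic metres

1 mm over 1 m² is 1 L, so volume = 23.34 × 19 = 443.46 L = 0.443 m³.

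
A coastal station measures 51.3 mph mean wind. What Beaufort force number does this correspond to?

Beaufort force 9

51.3 mph = 22.9 m/s, which is Beaufort 9 (strong gale, 20.8–24.4 m/s).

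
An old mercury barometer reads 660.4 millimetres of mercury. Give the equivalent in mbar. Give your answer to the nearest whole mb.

1 mmHg = 1.33322 mb, so 660.4 × 1.33322 = 880 mb.

880 mb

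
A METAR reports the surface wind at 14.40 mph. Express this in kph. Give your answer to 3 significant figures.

23.2 km/h

1 mph = 1.60934 km/h, so 14.40 × 1.60934 = 23.2 km/h.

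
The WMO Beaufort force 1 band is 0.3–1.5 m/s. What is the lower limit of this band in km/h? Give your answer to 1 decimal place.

0.3–1.5 m/s × 3.6 = 1.1–5.4 km/h.

1.1 km/h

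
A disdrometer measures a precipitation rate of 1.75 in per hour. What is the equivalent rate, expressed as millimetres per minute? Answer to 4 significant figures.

0.7408 mm/minute

1.75 in/hour × 25.4 mm/in × 0.0166667 hour/minute = 0.7408 mm/minute.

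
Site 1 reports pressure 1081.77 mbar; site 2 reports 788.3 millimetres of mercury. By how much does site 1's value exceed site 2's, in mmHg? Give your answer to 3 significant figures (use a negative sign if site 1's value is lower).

site 1: 1081.77 mb = 811.394 mmHg.
Difference: 811.394 − 788.300 = 23.1 mmHg.

23.1 mmHg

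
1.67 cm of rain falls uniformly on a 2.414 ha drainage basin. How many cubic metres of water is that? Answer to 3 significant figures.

Depth: 1.67 cm × 10 = 16.7 mm.
Area: 2.414 ha = 24140 m².
1 mm over 1 m² is 1 L, so volume = 16.7 × 24140 = 403138 L = 403 m³.

403 cubic metres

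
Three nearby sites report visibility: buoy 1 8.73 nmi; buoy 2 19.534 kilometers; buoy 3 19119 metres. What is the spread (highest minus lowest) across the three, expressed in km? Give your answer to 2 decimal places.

3.37 km

buoy 1: 8.73 nmi = 16.1680 km.
buoy 3: 19119 m = 19.1190 km.
Spread: 19.5340 − 16.1680 = 3.37 km.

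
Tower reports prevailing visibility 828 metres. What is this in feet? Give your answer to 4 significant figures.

1 m = 3.28084 ft, so 828 × 3.28084 = 2717 ft.

2717 ft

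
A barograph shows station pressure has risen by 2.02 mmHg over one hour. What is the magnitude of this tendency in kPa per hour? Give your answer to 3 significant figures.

0.269 kPa per hour

2.02 mmHg / 1 h × 0.133322 kPa/mmHg = 0.269 kPa/h.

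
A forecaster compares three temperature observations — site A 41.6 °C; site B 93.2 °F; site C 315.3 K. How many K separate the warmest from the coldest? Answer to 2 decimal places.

8.15 K

site B: 93.2 °F = 34.000 °C.
site C: 315.3 K = 42.150 °C.
Spread: 42.150 − 34.000 = 8.150 °C.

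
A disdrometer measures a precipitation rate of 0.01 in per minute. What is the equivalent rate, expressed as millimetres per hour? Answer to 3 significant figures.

15.2 mm/hour

0.01 in/minute × 25.4 mm/in × 60 minute/hour = 15.2 mm/hour.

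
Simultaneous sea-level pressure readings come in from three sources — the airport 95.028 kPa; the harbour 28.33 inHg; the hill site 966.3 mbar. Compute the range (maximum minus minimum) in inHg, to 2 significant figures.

the airport: 95.028 kPa = 28.0617 inHg.
the hill site: 966.3 mb = 28.5348 inHg.
Spread: 28.5348 − 28.0617 = 0.47 inHg.

0.47 inHg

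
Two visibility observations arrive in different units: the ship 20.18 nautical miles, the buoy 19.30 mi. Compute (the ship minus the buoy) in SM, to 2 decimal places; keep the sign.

3.92 SM

the ship: 20.18 nmi = 23.2227 SM.
Difference: 23.2227 − 19.3000 = 3.92 SM.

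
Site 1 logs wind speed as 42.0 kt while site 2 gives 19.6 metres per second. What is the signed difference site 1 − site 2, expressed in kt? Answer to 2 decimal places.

site 2: 19.6 m/s = 38.0994 kt.
Difference: 42.0000 − 38.0994 = 3.90 kt.

3.90 kt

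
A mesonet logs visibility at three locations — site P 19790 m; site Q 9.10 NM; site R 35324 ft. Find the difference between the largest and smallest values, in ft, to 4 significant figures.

site P: 19790 m = 64927.82 ft.
site Q: 9.10 nmi = 55292.65 ft.
Spread: 64927.82 − 35324.00 = 29600 ft.

29600 ft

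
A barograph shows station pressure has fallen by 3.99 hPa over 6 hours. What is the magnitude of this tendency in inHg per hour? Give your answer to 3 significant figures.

3.99 hPa / 6 h × 0.02953 inHg/hPa = 0.0196 inHg/h.

0.0196 inHg per hour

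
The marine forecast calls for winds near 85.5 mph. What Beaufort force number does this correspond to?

Beaufort force 12

85.5 mph = 38.2 m/s, which is Beaufort 12 (hurricane force, ≥32.7 m/s).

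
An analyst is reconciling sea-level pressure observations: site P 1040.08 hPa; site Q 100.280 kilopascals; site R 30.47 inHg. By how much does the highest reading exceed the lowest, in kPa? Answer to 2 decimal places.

3.73 kPa

site P: 1040.08 hPa = 104.0080 kPa.
site R: 30.47 inHg = 103.1833 kPa.
Spread: 104.0080 − 100.2800 = 3.73 kPa.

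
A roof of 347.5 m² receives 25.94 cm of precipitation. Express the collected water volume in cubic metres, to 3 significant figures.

90.1 cubic metres

Depth: 25.94 cm × 10 = 259.4 mm.
1 mm over 1 m² is 1 L, so volume = 259.4 × 347.5 = 90141.5 L = 90.1 m³.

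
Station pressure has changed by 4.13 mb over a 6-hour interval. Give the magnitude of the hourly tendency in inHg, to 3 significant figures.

4.13 mb / 6 h × 0.02953 inHg/mb = 0.0203 inHg/h.

0.0203 inHg per hour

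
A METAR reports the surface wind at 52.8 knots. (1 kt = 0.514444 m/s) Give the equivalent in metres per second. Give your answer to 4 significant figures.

27.16 m/s

1 kt = 0.514444 m/s, so 52.8 × 0.514444 = 27.16 m/s.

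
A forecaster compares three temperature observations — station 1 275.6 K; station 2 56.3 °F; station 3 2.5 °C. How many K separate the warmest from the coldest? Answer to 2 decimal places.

station 1: 275.6 K = 2.450 °C.
station 2: 56.3 °F = 13.500 °C.
Spread: 13.500 − 2.450 = 11.050 °C.

11.05 K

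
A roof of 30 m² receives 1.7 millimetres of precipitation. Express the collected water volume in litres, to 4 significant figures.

1 mm over 1 m² is 1 L, so volume = 1.7 × 30 = 51 L ≈ 51.00 L.

51.00 litres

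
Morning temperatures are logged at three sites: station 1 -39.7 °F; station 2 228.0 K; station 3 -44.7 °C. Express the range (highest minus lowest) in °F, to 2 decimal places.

station 1: -39.7 °F = -39.833 °C.
station 2: 228.0 K = -45.150 °C.
Spread: (-39.833) − (-45.150) = 5.317 °C = 9.57 °F.

9.57 °F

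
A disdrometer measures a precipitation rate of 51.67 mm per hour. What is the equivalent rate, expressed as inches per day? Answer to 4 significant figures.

51.67 mm/hour × 0.0393701 in/mm × 24 hour/day = 48.82 in/day.

48.82 in/day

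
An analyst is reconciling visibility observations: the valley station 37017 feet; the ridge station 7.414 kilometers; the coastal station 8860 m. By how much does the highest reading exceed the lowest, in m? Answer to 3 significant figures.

the valley station: 37017 ft = 11282.78 m.
the ridge station: 7.414 km = 7414.00 m.
Spread: 11282.78 − 7414.00 = 3870 m.

3870 m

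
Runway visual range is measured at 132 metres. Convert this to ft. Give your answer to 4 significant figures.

1 m = 3.28084 ft, so 132 × 3.28084 = 433.1 ft.

433.1 ft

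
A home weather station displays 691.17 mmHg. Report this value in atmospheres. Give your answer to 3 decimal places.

1 mmHg = 0.00131579 atm, so 691.17 × 0.00131579 = 0.909 atm.

0.909 atm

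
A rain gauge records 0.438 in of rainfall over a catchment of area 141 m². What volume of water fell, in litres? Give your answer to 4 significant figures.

1569 litres

Depth: 0.438 in × 25.4 = 11.1252 mm.
1 mm over 1 m² is 1 L, so volume = 11.1252 × 141 = 1568.6532 L ≈ 1569 L.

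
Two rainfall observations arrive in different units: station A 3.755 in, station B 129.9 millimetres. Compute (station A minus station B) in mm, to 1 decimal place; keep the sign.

station A: 3.755 in = 95.377 mm.
Difference: 95.377 − 129.900 = -34.5 mm.

-34.5 mm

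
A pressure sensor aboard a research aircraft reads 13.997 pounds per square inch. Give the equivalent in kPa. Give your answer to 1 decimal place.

1 psi = 6.89476 kPa, so 13.997 × 6.89476 = 96.5 kPa.

96.5 kPa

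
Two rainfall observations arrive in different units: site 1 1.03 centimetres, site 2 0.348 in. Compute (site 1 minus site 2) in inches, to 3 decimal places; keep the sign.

site 1: 1.03 cm = 0.40551 in.
Difference: 0.40551 − 0.34800 = 0.058 in.

0.058 in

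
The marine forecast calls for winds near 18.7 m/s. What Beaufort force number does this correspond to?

18.7 m/s lies in the Beaufort 8 band (gale, 17.2–20.7 m/s).

Beaufort force 8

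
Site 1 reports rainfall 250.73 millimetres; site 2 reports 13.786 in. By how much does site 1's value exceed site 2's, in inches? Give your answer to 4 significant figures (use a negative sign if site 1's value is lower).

-3.915 in

site 1: 250.73 mm = 9.87126 in.
Difference: 9.87126 − 13.78600 = -3.915 in.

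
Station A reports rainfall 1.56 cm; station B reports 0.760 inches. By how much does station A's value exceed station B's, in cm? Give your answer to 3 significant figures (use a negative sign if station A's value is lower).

-0.370 cm

station B: 0.760 in = 1.93040 cm.
Difference: 1.56000 − 1.93040 = -0.370 cm.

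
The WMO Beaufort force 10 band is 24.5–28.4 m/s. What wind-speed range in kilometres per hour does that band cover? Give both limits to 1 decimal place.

24.5–28.4 m/s × 3.6 = 88.2–102.2 km/h.

88.2 to 102.2 km/h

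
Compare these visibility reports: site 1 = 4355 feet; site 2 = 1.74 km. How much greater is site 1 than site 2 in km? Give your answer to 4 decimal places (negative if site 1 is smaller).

site 1: 4355 ft = 1.327404 km.
Difference: 1.327404 − 1.740000 = -0.4126 km.

-0.4126 km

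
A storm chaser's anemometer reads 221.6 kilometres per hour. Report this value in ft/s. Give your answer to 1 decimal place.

202.0 ft/s

1 km/h = 0.911344 ft/s, so 221.6 × 0.911344 = 202.0 ft/s.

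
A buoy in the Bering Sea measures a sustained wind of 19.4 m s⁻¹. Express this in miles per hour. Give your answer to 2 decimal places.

1 m/s = 2.23694 mph, so 19.4 × 2.23694 = 43.40 mph.

43.40 mph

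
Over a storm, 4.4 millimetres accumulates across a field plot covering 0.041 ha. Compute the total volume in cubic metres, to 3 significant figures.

1.80 cubic metres

Area: 0.041 ha = 410 m².
1 mm over 1 m² is 1 L, so volume = 4.4 × 410 = 1804 L = 1.80 m³.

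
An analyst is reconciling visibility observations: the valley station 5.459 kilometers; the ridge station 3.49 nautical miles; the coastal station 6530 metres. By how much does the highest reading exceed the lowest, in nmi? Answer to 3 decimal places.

the valley station: 5.459 km = 2.94762 nmi.
the coastal station: 6530 m = 3.52592 nmi.
Spread: 3.52592 − 2.94762 = 0.578 nmi.

0.578 nmi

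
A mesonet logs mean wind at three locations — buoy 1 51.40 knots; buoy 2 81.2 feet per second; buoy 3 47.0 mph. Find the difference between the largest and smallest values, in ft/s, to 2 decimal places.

17.82 ft/s

buoy 1: 51.40 kt = 86.7534 ft/s.
buoy 3: 47.0 mph = 68.9333 ft/s.
Spread: 86.7534 − 68.9333 = 17.82 ft/s.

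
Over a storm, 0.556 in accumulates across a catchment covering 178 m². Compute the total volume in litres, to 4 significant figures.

Depth: 0.556 in × 25.4 = 14.1224 mm.
1 mm over 1 m² is 1 L, so volume = 14.1224 × 178 = 2513.7872 L ≈ 2514 L.

2514 litres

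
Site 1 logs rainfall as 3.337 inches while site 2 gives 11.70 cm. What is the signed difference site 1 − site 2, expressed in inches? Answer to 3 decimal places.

site 2: 11.70 cm = 4.60630 in.
Difference: 3.33700 − 4.60630 = -1.269 in.

-1.269 in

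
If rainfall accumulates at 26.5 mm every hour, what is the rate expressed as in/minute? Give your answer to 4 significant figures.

26.5 mm/hour × 0.0393701 in/mm × 0.0166667 hour/minute = 0.01739 in/minute.

0.01739 in/minute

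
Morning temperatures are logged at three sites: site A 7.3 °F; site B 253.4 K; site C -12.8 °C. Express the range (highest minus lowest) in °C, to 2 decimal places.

6.95 °C

site A: 7.3 °F = -13.722 °C.
site B: 253.4 K = -19.750 °C.
Spread: (-12.800) − (-19.750) = 6.950 °C.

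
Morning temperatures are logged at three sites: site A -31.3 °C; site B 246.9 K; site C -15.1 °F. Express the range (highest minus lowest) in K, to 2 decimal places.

site B: 246.9 K = -26.250 °C.
site C: -15.1 °F = -26.167 °C.
Spread: (-26.167) − (-31.300) = 5.133 °C.

5.13 K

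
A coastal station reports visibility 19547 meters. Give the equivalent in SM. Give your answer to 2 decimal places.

1 m = 0.000621371 SM, so 19547 × 0.000621371 = 12.15 SM.

12.15 SM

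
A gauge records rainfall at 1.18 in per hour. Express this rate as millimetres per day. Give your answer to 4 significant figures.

719.3 mm/day

1.18 in/hour × 25.4 mm/in × 24 hour/day = 719.3 mm/day.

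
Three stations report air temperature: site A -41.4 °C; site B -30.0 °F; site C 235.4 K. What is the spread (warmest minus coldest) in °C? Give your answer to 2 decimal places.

site B: -30.0 °F = -34.444 °C.
site C: 235.4 K = -37.750 °C.
Spread: (-34.444) − (-41.400) = 6.956 °C.

6.96 °C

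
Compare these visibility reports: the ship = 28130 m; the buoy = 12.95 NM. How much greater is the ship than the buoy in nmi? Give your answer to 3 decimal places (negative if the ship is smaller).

the ship: 28130 m = 15.18898 nmi.
Difference: 15.18898 − 12.95000 = 2.239 nmi.

2.239 nmi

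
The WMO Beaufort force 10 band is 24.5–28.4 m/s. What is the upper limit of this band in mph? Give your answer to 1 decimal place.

63.5 mph

24.5–28.4 m/s × 2.237 = 54.8–63.5 mph.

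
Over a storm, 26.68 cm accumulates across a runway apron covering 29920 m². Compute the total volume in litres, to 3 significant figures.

Depth: 26.68 cm × 10 = 266.8 mm.
1 mm over 1 m² is 1 L, so volume = 266.8 × 29920 = 7982656 L ≈ 7980000 L.

7980000 litres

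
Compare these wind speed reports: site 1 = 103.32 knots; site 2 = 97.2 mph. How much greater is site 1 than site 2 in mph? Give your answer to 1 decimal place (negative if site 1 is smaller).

site 1: 103.32 kt = 118.899 mph.
Difference: 118.899 − 97.200 = 21.7 mph.

21.7 mph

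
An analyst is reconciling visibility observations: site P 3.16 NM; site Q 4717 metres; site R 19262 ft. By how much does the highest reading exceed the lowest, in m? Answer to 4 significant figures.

1154 m

site P: 3.16 nmi = 5852.32 m.
site R: 19262 ft = 5871.06 m.
Spread: 5871.06 − 4717.00 = 1154 m.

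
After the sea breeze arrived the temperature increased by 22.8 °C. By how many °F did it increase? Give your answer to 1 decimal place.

41.0 °F

For a temperature change the 32° offset cancels: Δ°F = 22.8 × 1.8 = 41.0 °F.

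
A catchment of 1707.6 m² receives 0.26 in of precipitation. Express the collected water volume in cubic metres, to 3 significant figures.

11.3 cubic metres

Depth: 0.26 in × 25.4 = 6.604 mm.
1 mm over 1 m² is 1 L, so volume = 6.604 × 1707.6 = 11276.99 L = 11.3 m³.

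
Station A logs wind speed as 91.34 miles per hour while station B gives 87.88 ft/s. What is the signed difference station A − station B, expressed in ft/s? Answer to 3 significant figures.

station A: 91.34 mph = 133.965 ft/s.
Difference: 133.965 − 87.880 = 46.1 ft/s.

46.1 ft/s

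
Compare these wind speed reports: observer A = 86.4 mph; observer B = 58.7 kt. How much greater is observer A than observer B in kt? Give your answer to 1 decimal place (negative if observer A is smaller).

16.4 kt

observer A: 86.4 mph = 75.080 kt.
Difference: 75.080 − 58.700 = 16.4 kt.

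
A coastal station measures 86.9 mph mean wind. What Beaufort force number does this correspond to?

86.9 mph = 38.8 m/s, which is Beaufort 12 (hurricane force, ≥32.7 m/s).

Beaufort force 12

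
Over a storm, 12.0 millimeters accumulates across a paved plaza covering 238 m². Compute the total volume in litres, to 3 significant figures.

1 mm over 1 m² is 1 L, so volume = 12 × 238 = 2856 L ≈ 2860 L.

2860 litres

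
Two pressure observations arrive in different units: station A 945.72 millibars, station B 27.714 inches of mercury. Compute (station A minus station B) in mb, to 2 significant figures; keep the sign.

7.2 mb

station B: 27.714 inHg = 938.504 mb.
Difference: 945.720 − 938.504 = 7.2 mb.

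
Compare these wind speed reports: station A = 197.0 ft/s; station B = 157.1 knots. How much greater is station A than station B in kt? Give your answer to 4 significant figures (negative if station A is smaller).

-40.38 kt

station A: 197.0 ft/s = 116.7193 kt.
Difference: 116.7193 − 157.1000 = -40.38 kt.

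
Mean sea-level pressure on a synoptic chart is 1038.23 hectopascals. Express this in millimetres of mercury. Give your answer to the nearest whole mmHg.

1 hPa = 0.750062 mmHg, so 1038.23 × 0.750062 = 779 mmHg.

779 mmHg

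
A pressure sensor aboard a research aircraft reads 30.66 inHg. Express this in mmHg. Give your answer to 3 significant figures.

779 mmHg

1 inHg = 25.4 mmHg, so 30.66 × 25.4 = 779 mmHg.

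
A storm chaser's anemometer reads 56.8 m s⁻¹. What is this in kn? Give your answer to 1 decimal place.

110.4 kt

1 m/s = 1.94384 kt, so 56.8 × 1.94384 = 110.4 kt.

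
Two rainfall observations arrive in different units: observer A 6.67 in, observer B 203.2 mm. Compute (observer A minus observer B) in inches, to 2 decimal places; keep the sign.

-1.33 in

observer B: 203.2 mm = 8.0000 in.
Difference: 6.6700 − 8.0000 = -1.33 in.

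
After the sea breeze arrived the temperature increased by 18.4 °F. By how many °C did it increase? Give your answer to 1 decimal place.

For a temperature change the 32° offset cancels: Δ°C = 18.4 × 0.5556 = 10.2 °C.

10.2 °C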